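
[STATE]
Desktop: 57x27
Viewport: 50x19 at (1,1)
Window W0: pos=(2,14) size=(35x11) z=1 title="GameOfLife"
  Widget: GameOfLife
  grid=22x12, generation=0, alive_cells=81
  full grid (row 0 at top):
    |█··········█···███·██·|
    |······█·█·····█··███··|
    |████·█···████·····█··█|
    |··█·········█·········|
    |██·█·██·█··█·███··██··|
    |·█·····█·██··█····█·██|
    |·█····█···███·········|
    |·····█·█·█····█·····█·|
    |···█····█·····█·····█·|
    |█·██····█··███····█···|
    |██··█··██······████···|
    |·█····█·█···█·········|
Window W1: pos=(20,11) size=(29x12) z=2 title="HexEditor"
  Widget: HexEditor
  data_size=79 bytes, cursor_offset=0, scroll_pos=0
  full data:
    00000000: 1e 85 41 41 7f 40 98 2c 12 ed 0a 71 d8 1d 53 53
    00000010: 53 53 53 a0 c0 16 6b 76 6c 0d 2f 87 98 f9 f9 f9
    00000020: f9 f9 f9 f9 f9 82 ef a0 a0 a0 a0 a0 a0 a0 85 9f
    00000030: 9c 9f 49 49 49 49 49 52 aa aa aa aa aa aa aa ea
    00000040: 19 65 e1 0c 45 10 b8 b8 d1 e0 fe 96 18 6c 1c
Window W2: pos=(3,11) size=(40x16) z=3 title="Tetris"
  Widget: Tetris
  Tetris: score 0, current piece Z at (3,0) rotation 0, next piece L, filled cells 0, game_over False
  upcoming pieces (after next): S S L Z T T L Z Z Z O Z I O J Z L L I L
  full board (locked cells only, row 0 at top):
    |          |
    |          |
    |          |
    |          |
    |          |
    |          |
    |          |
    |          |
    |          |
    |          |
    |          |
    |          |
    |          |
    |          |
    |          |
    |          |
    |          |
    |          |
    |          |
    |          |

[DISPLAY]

                                                  
                                                  
                                                  
                                                  
                                                  
                                                  
                                                  
                                                  
                                                  
                                                  
  ┏━━━━━━━━━━━━━━━━━━━━━━━━━━━━━━━━━━━━━━┓━━━━━┓  
  ┃ Tetris                               ┃     ┃  
  ┠──────────────────────────────────────┨─────┨  
 ┏┃          │Next:                      ┃7f 40┃  
 ┃┃          │  ▒                        ┃c0 16┃  
 ┠┃          │▒▒▒                        ┃f9 82┃  
 ┃┃          │                           ┃49 49┃  
 ┃┃          │                           ┃45 10┃  
 ┃┃          │                           ┃     ┃  


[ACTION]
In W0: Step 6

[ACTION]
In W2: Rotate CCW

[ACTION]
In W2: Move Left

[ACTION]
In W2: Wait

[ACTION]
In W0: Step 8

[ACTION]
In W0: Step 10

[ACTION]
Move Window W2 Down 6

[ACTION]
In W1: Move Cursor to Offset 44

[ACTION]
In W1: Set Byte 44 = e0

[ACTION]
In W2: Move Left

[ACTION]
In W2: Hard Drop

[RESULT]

                                                  
                                                  
                                                  
                                                  
                                                  
                                                  
                                                  
                                                  
                                                  
                                                  
  ┏━━━━━━━━━━━━━━━━━━━━━━━━━━━━━━━━━━━━━━┓━━━━━┓  
  ┃ Tetris                               ┃     ┃  
  ┠──────────────────────────────────────┨─────┨  
 ┏┃          │Next:                      ┃7f 40┃  
 ┃┃          │ ░░                        ┃c0 16┃  
 ┠┃          │░░                         ┃f9 82┃  
 ┃┃          │                           ┃49 49┃  
 ┃┃          │                           ┃45 10┃  
 ┃┃          │                           ┃     ┃  


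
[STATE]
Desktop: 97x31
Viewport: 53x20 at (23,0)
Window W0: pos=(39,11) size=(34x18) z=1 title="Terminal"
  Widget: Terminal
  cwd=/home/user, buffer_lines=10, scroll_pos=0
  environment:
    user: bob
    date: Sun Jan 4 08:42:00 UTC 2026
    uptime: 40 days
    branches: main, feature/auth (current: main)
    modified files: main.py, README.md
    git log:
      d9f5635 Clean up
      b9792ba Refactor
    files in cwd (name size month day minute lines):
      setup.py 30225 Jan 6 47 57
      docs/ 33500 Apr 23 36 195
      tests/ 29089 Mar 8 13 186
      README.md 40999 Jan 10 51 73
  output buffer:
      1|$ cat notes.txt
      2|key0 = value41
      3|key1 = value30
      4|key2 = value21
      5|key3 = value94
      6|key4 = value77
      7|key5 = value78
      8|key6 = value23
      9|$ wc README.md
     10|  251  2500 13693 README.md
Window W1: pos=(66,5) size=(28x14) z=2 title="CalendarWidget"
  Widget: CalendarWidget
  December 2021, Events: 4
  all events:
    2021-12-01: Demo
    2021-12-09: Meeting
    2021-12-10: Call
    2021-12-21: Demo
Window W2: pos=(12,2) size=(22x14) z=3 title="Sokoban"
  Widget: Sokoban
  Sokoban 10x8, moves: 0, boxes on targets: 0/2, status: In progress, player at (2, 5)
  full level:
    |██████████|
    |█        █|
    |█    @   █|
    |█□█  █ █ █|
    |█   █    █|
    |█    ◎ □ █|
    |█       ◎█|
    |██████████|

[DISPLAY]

                                                     
                                                     
━━━━━━━━━━┓                                          
          ┃                                          
──────────┨                                          
          ┃                                ┏━━━━━━━━━
          ┃                                ┃ Calendar
          ┃                                ┠─────────
          ┃                                ┃      Dec
          ┃                                ┃Mo Tu We 
          ┃                                ┃       1*
          ┃     ┏━━━━━━━━━━━━━━━━━━━━━━━━━━┃ 6  7  8 
          ┃     ┃ Terminal                 ┃13 14 15 
0/2       ┃     ┠──────────────────────────┃20 21* 22
          ┃     ┃$ cat notes.txt           ┃27 28 29 
━━━━━━━━━━┛     ┃key0 = value41            ┃         
                ┃key1 = value30            ┃         
                ┃key2 = value21            ┃         
                ┃key3 = value94            ┗━━━━━━━━━
                ┃key4 = value77                  ┃   


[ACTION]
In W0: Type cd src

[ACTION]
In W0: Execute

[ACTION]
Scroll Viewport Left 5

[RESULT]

                                                     
                                                     
━━━━━━━━━━━━━━━┓                                     
ban            ┃                                     
───────────────┨                                     
█████          ┃                                ┏━━━━
    █          ┃                                ┃ Cal
@   █          ┃                                ┠────
█ █ █          ┃                                ┃    
    █          ┃                                ┃Mo T
◎ □ █          ┃                                ┃    
   ◎█          ┃     ┏━━━━━━━━━━━━━━━━━━━━━━━━━━┃ 6  
█████          ┃     ┃ Terminal                 ┃13 1
: 0  0/2       ┃     ┠──────────────────────────┃20 2
               ┃     ┃$ cat notes.txt           ┃27 2
━━━━━━━━━━━━━━━┛     ┃key0 = value41            ┃    
                     ┃key1 = value30            ┃    
                     ┃key2 = value21            ┃    
                     ┃key3 = value94            ┗━━━━
                     ┃key4 = value77                 


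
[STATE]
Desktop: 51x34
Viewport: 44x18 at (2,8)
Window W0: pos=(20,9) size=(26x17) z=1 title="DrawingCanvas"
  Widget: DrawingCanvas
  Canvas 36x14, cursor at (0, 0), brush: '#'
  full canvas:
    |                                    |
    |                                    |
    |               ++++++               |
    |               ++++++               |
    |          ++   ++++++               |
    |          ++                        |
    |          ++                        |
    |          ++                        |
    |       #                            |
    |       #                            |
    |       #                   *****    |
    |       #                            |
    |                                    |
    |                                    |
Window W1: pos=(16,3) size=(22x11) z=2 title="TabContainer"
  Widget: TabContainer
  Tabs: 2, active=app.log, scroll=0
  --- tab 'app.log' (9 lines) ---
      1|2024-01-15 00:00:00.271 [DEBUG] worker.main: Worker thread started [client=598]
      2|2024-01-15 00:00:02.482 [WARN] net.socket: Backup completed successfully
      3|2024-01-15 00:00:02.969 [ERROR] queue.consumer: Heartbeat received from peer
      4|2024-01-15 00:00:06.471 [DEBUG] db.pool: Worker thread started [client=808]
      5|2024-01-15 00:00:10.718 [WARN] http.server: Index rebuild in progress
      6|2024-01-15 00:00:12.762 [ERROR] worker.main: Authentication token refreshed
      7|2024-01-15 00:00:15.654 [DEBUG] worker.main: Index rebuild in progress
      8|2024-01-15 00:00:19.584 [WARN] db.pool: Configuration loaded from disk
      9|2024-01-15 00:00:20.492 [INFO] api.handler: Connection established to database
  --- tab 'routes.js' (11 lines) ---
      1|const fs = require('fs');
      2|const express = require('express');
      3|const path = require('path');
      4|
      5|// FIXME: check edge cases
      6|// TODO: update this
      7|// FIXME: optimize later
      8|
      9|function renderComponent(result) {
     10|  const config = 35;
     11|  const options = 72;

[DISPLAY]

              ┃2024-01-15 00:00:00.┃        
              ┃2024-01-15 00:00:02.┃━━━━━━━┓
              ┃2024-01-15 00:00:02.┃       ┃
              ┃2024-01-15 00:00:06.┃───────┨
              ┃2024-01-15 00:00:10.┃       ┃
              ┗━━━━━━━━━━━━━━━━━━━━┛       ┃
                  ┃               ++++++   ┃
                  ┃               ++++++   ┃
                  ┃          ++   ++++++   ┃
                  ┃          ++            ┃
                  ┃          ++            ┃
                  ┃          ++            ┃
                  ┃       #                ┃
                  ┃       #                ┃
                  ┃       #                ┃
                  ┃       #                ┃
                  ┃                        ┃
                  ┗━━━━━━━━━━━━━━━━━━━━━━━━┛


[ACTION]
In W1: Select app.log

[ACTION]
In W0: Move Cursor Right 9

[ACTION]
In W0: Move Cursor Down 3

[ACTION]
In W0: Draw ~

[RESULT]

              ┃2024-01-15 00:00:00.┃        
              ┃2024-01-15 00:00:02.┃━━━━━━━┓
              ┃2024-01-15 00:00:02.┃       ┃
              ┃2024-01-15 00:00:06.┃───────┨
              ┃2024-01-15 00:00:10.┃       ┃
              ┗━━━━━━━━━━━━━━━━━━━━┛       ┃
                  ┃               ++++++   ┃
                  ┃         ~     ++++++   ┃
                  ┃          ++   ++++++   ┃
                  ┃          ++            ┃
                  ┃          ++            ┃
                  ┃          ++            ┃
                  ┃       #                ┃
                  ┃       #                ┃
                  ┃       #                ┃
                  ┃       #                ┃
                  ┃                        ┃
                  ┗━━━━━━━━━━━━━━━━━━━━━━━━┛


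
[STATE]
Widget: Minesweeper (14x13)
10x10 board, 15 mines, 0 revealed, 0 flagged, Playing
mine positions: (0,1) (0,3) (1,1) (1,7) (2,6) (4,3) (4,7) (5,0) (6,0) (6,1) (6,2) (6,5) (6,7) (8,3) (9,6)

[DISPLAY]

■■■■■■■■■■    
■■■■■■■■■■    
■■■■■■■■■■    
■■■■■■■■■■    
■■■■■■■■■■    
■■■■■■■■■■    
■■■■■■■■■■    
■■■■■■■■■■    
■■■■■■■■■■    
■■■■■■■■■■    
              
              
              


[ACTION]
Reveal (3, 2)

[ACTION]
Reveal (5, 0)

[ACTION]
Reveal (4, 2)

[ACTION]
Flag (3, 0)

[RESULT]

■✹■✹■■■■■■    
■✹■■■■■✹■■    
■■■■■■✹■■■    
■■1■■■■■■■    
■■■✹■■■✹■■    
✹■■■■■■■■■    
✹✹✹■■✹■✹■■    
■■■■■■■■■■    
■■■✹■■■■■■    
■■■■■■✹■■■    
              
              
              


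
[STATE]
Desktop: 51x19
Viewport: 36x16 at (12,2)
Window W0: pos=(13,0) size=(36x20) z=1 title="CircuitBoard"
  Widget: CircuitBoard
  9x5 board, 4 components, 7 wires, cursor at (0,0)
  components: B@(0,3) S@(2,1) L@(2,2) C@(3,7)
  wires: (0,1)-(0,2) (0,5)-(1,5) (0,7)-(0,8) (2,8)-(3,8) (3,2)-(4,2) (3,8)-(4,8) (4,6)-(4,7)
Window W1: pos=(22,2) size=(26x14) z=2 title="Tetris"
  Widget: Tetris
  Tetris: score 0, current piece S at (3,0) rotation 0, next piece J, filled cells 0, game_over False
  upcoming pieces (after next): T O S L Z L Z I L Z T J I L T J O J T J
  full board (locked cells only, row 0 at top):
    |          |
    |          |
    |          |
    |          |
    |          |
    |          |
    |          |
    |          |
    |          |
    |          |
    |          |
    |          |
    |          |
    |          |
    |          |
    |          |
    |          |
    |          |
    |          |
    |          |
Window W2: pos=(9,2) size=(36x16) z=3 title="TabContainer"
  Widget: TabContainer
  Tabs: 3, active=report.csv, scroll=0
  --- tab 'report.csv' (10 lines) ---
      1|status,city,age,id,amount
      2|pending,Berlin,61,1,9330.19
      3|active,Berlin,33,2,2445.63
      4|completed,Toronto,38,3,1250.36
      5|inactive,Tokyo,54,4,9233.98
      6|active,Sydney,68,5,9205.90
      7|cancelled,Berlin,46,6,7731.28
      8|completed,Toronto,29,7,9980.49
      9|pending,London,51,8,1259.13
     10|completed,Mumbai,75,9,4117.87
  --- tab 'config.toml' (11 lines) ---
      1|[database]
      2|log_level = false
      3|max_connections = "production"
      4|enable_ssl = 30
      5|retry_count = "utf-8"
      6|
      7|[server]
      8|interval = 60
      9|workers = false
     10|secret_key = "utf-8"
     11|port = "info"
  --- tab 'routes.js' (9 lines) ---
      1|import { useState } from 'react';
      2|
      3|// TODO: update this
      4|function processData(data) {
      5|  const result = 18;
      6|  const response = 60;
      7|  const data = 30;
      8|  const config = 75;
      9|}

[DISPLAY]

━━━━━━━━━━━━━━━━━━━━━━━━━━━━━━━━┓━━┓
abContainer                     ┃  ┃
────────────────────────────────┨──┨
eport.csv]│ config.toml │ routes┃  ┃
────────────────────────────────┃  ┃
atus,city,age,id,amount         ┃  ┃
nding,Berlin,61,1,9330.19       ┃  ┃
tive,Berlin,33,2,2445.63        ┃  ┃
mpleted,Toronto,38,3,1250.36    ┃  ┃
active,Tokyo,54,4,9233.98       ┃  ┃
tive,Sydney,68,5,9205.90        ┃  ┃
ncelled,Berlin,46,6,7731.28     ┃  ┃
mpleted,Toronto,29,7,9980.49    ┃  ┃
nding,London,51,8,1259.13       ┃━━┛
mpleted,Mumbai,75,9,4117.87     ┃   
━━━━━━━━━━━━━━━━━━━━━━━━━━━━━━━━┛   


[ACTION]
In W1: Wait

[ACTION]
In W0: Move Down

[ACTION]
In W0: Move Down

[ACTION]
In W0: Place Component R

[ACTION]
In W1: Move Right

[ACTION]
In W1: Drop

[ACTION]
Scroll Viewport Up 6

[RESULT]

 ┏━━━━━━━━━━━━━━━━━━━━━━━━━━━━━━━━━━
 ┃ CircuitBoard                     
━━━━━━━━━━━━━━━━━━━━━━━━━━━━━━━━┓━━┓
abContainer                     ┃  ┃
────────────────────────────────┨──┨
eport.csv]│ config.toml │ routes┃  ┃
────────────────────────────────┃  ┃
atus,city,age,id,amount         ┃  ┃
nding,Berlin,61,1,9330.19       ┃  ┃
tive,Berlin,33,2,2445.63        ┃  ┃
mpleted,Toronto,38,3,1250.36    ┃  ┃
active,Tokyo,54,4,9233.98       ┃  ┃
tive,Sydney,68,5,9205.90        ┃  ┃
ncelled,Berlin,46,6,7731.28     ┃  ┃
mpleted,Toronto,29,7,9980.49    ┃  ┃
nding,London,51,8,1259.13       ┃━━┛


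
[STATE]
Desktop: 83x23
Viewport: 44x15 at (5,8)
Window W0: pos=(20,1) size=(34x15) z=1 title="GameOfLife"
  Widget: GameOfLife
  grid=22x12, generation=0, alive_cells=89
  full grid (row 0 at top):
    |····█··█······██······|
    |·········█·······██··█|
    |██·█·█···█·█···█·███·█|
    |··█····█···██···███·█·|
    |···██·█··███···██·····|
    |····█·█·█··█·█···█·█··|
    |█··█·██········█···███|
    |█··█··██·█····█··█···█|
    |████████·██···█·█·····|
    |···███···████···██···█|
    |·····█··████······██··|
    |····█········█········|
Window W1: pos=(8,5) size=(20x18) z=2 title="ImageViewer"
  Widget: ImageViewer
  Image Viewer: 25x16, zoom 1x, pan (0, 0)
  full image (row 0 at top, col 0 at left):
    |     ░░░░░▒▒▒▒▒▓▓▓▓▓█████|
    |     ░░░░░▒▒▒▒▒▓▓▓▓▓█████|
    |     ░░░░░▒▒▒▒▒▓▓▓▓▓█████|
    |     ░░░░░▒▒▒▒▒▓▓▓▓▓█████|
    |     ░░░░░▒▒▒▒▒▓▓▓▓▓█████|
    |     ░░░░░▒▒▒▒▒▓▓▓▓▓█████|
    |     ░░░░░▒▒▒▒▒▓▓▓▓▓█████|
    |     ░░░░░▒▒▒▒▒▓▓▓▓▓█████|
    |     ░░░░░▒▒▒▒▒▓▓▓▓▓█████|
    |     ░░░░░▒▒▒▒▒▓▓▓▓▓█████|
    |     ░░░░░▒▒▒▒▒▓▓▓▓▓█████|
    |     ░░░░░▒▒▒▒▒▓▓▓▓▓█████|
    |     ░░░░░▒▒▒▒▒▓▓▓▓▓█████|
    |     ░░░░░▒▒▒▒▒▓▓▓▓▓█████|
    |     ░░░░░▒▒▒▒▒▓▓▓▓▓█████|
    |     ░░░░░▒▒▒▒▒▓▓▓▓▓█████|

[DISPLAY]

   ┃     ░░░░░▒▒▒▒▒▓▓▓┃··███···██·····      
   ┃     ░░░░░▒▒▒▒▒▓▓▓┃·█··█·█···█·█··      
   ┃     ░░░░░▒▒▒▒▒▓▓▓┃········█···███      
   ┃     ░░░░░▒▒▒▒▒▓▓▓┃█·█····█··█···█      
   ┃     ░░░░░▒▒▒▒▒▓▓▓┃█·██···█·█·····      
   ┃     ░░░░░▒▒▒▒▒▓▓▓┃··████···██···█      
   ┃     ░░░░░▒▒▒▒▒▓▓▓┃·████······██··      
   ┃     ░░░░░▒▒▒▒▒▓▓▓┃━━━━━━━━━━━━━━━━━━━━━
   ┃     ░░░░░▒▒▒▒▒▓▓▓┃                     
   ┃     ░░░░░▒▒▒▒▒▓▓▓┃                     
   ┃     ░░░░░▒▒▒▒▒▓▓▓┃                     
   ┃     ░░░░░▒▒▒▒▒▓▓▓┃                     
   ┃     ░░░░░▒▒▒▒▒▓▓▓┃                     
   ┃     ░░░░░▒▒▒▒▒▓▓▓┃                     
   ┗━━━━━━━━━━━━━━━━━━┛                     


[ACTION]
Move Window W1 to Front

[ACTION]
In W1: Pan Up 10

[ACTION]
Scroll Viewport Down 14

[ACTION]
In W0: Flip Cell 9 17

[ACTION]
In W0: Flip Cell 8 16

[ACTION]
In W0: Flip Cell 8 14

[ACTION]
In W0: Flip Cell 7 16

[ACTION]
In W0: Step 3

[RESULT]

   ┃     ░░░░░▒▒▒▒▒▓▓▓┃··█····█···█·█·      
   ┃     ░░░░░▒▒▒▒▒▓▓▓┃··██···········      
   ┃     ░░░░░▒▒▒▒▒▓▓▓┃·█···█······██·      
   ┃     ░░░░░▒▒▒▒▒▓▓▓┃███······████··      
   ┃     ░░░░░▒▒▒▒▒▓▓▓┃·········██····      
   ┃     ░░░░░▒▒▒▒▒▓▓▓┃·········█·····      
   ┃     ░░░░░▒▒▒▒▒▓▓▓┃··█············      
   ┃     ░░░░░▒▒▒▒▒▓▓▓┃━━━━━━━━━━━━━━━━━━━━━
   ┃     ░░░░░▒▒▒▒▒▓▓▓┃                     
   ┃     ░░░░░▒▒▒▒▒▓▓▓┃                     
   ┃     ░░░░░▒▒▒▒▒▓▓▓┃                     
   ┃     ░░░░░▒▒▒▒▒▓▓▓┃                     
   ┃     ░░░░░▒▒▒▒▒▓▓▓┃                     
   ┃     ░░░░░▒▒▒▒▒▓▓▓┃                     
   ┗━━━━━━━━━━━━━━━━━━┛                     


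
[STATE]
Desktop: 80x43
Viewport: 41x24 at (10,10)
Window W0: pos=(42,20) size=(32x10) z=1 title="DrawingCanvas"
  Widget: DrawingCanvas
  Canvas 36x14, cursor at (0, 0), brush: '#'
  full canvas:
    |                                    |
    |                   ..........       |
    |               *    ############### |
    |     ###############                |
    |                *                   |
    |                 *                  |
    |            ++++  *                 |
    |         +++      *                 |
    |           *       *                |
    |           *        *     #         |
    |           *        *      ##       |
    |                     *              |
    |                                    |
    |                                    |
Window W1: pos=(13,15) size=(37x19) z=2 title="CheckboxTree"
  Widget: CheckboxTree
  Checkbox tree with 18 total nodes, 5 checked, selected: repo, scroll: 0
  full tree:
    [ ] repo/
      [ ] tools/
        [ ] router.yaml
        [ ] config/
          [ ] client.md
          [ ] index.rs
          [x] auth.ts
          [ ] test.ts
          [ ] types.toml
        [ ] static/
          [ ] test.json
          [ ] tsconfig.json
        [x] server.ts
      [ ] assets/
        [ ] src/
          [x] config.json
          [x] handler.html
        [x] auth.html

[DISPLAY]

                                         
                                         
                                         
                                         
                                         
   ┏━━━━━━━━━━━━━━━━━━━━━━━━━━━━━━━━━━━┓ 
   ┃ CheckboxTree                      ┃ 
   ┠───────────────────────────────────┨ 
   ┃>[-] repo/                         ┃ 
   ┃   [-] tools/                      ┃ 
   ┃     [ ] router.yaml               ┃━
   ┃     [-] config/                   ┃g
   ┃       [ ] client.md               ┃─
   ┃       [ ] index.rs                ┃ 
   ┃       [x] auth.ts                 ┃ 
   ┃       [ ] test.ts                 ┃ 
   ┃       [ ] types.toml              ┃#
   ┃     [ ] static/                   ┃ 
   ┃       [ ] test.json               ┃ 
   ┃       [ ] tsconfig.json           ┃━
   ┃     [x] server.ts                 ┃ 
   ┃   [x] assets/                     ┃ 
   ┃     [x] src/                      ┃ 
   ┗━━━━━━━━━━━━━━━━━━━━━━━━━━━━━━━━━━━┛ 


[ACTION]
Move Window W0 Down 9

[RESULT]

                                         
                                         
                                         
                                         
                                         
   ┏━━━━━━━━━━━━━━━━━━━━━━━━━━━━━━━━━━━┓ 
   ┃ CheckboxTree                      ┃ 
   ┠───────────────────────────────────┨ 
   ┃>[-] repo/                         ┃ 
   ┃   [-] tools/                      ┃ 
   ┃     [ ] router.yaml               ┃ 
   ┃     [-] config/                   ┃ 
   ┃       [ ] client.md               ┃ 
   ┃       [ ] index.rs                ┃ 
   ┃       [x] auth.ts                 ┃ 
   ┃       [ ] test.ts                 ┃ 
   ┃       [ ] types.toml              ┃ 
   ┃     [ ] static/                   ┃ 
   ┃       [ ] test.json               ┃ 
   ┃       [ ] tsconfig.json           ┃━
   ┃     [x] server.ts                 ┃g
   ┃   [x] assets/                     ┃─
   ┃     [x] src/                      ┃ 
   ┗━━━━━━━━━━━━━━━━━━━━━━━━━━━━━━━━━━━┛ 


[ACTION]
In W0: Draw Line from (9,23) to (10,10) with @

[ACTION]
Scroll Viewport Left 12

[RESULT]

                                         
                                         
                                         
                                         
                                         
             ┏━━━━━━━━━━━━━━━━━━━━━━━━━━━
             ┃ CheckboxTree              
             ┠───────────────────────────
             ┃>[-] repo/                 
             ┃   [-] tools/              
             ┃     [ ] router.yaml       
             ┃     [-] config/           
             ┃       [ ] client.md       
             ┃       [ ] index.rs        
             ┃       [x] auth.ts         
             ┃       [ ] test.ts         
             ┃       [ ] types.toml      
             ┃     [ ] static/           
             ┃       [ ] test.json       
             ┃       [ ] tsconfig.json   
             ┃     [x] server.ts         
             ┃   [x] assets/             
             ┃     [x] src/              
             ┗━━━━━━━━━━━━━━━━━━━━━━━━━━━


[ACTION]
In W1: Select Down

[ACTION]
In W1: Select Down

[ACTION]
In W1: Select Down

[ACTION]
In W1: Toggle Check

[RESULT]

                                         
                                         
                                         
                                         
                                         
             ┏━━━━━━━━━━━━━━━━━━━━━━━━━━━
             ┃ CheckboxTree              
             ┠───────────────────────────
             ┃ [-] repo/                 
             ┃   [-] tools/              
             ┃     [ ] router.yaml       
             ┃>    [x] config/           
             ┃       [x] client.md       
             ┃       [x] index.rs        
             ┃       [x] auth.ts         
             ┃       [x] test.ts         
             ┃       [x] types.toml      
             ┃     [ ] static/           
             ┃       [ ] test.json       
             ┃       [ ] tsconfig.json   
             ┃     [x] server.ts         
             ┃   [x] assets/             
             ┃     [x] src/              
             ┗━━━━━━━━━━━━━━━━━━━━━━━━━━━


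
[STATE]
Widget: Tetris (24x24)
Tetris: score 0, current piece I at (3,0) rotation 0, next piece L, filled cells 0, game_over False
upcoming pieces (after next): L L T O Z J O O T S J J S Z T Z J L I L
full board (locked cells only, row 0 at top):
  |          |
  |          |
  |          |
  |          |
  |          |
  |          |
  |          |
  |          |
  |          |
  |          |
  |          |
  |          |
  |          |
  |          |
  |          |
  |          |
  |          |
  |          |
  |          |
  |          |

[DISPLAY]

   ████   │Next:        
          │  ▒          
          │▒▒▒          
          │             
          │             
          │             
          │Score:       
          │0            
          │             
          │             
          │             
          │             
          │             
          │             
          │             
          │             
          │             
          │             
          │             
          │             
          │             
          │             
          │             
          │             


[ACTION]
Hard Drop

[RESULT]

     ▒    │Next:        
   ▒▒▒    │  ▒          
          │▒▒▒          
          │             
          │             
          │             
          │Score:       
          │0            
          │             
          │             
          │             
          │             
          │             
          │             
          │             
          │             
          │             
          │             
          │             
   ████   │             
          │             
          │             
          │             
          │             


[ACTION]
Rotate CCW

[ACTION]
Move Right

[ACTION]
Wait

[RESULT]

          │Next:        
    ▒▒    │  ▒          
     ▒    │▒▒▒          
     ▒    │             
          │             
          │             
          │Score:       
          │0            
          │             
          │             
          │             
          │             
          │             
          │             
          │             
          │             
          │             
          │             
          │             
   ████   │             
          │             
          │             
          │             
          │             


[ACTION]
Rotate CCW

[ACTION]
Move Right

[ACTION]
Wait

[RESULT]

          │Next:        
          │  ▒          
     ▒▒▒  │▒▒▒          
     ▒    │             
          │             
          │             
          │Score:       
          │0            
          │             
          │             
          │             
          │             
          │             
          │             
          │             
          │             
          │             
          │             
          │             
   ████   │             
          │             
          │             
          │             
          │             


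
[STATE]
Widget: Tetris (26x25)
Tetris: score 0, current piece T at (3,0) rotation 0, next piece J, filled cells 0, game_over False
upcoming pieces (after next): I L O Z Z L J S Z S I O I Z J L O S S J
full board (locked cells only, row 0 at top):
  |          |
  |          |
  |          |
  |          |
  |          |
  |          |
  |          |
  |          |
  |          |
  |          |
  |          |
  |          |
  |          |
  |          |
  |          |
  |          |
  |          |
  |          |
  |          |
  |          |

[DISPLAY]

    ▒     │Next:          
   ▒▒▒    │█              
          │███            
          │               
          │               
          │               
          │Score:         
          │0              
          │               
          │               
          │               
          │               
          │               
          │               
          │               
          │               
          │               
          │               
          │               
          │               
          │               
          │               
          │               
          │               
          │               


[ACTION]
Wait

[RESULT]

          │Next:          
    ▒     │█              
   ▒▒▒    │███            
          │               
          │               
          │               
          │Score:         
          │0              
          │               
          │               
          │               
          │               
          │               
          │               
          │               
          │               
          │               
          │               
          │               
          │               
          │               
          │               
          │               
          │               
          │               


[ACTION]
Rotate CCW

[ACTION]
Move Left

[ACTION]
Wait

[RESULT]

          │Next:          
          │█              
   ▒      │███            
  ▒▒      │               
   ▒      │               
          │               
          │Score:         
          │0              
          │               
          │               
          │               
          │               
          │               
          │               
          │               
          │               
          │               
          │               
          │               
          │               
          │               
          │               
          │               
          │               
          │               


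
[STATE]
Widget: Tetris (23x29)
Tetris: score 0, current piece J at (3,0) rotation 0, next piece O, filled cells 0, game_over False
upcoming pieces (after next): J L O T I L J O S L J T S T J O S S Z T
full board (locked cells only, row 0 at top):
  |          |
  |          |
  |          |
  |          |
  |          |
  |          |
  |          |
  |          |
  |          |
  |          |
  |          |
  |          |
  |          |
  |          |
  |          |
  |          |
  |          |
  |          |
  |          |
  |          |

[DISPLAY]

   █      │Next:       
   ███    │▓▓          
          │▓▓          
          │            
          │            
          │            
          │Score:      
          │0           
          │            
          │            
          │            
          │            
          │            
          │            
          │            
          │            
          │            
          │            
          │            
          │            
          │            
          │            
          │            
          │            
          │            
          │            
          │            
          │            
          │            


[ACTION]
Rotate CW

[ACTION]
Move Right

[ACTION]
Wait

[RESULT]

          │Next:       
    ██    │▓▓          
    █     │▓▓          
    █     │            
          │            
          │            
          │Score:      
          │0           
          │            
          │            
          │            
          │            
          │            
          │            
          │            
          │            
          │            
          │            
          │            
          │            
          │            
          │            
          │            
          │            
          │            
          │            
          │            
          │            
          │            


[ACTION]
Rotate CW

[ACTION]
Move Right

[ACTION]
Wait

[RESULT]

          │Next:       
          │▓▓          
     ███  │▓▓          
       █  │            
          │            
          │            
          │Score:      
          │0           
          │            
          │            
          │            
          │            
          │            
          │            
          │            
          │            
          │            
          │            
          │            
          │            
          │            
          │            
          │            
          │            
          │            
          │            
          │            
          │            
          │            


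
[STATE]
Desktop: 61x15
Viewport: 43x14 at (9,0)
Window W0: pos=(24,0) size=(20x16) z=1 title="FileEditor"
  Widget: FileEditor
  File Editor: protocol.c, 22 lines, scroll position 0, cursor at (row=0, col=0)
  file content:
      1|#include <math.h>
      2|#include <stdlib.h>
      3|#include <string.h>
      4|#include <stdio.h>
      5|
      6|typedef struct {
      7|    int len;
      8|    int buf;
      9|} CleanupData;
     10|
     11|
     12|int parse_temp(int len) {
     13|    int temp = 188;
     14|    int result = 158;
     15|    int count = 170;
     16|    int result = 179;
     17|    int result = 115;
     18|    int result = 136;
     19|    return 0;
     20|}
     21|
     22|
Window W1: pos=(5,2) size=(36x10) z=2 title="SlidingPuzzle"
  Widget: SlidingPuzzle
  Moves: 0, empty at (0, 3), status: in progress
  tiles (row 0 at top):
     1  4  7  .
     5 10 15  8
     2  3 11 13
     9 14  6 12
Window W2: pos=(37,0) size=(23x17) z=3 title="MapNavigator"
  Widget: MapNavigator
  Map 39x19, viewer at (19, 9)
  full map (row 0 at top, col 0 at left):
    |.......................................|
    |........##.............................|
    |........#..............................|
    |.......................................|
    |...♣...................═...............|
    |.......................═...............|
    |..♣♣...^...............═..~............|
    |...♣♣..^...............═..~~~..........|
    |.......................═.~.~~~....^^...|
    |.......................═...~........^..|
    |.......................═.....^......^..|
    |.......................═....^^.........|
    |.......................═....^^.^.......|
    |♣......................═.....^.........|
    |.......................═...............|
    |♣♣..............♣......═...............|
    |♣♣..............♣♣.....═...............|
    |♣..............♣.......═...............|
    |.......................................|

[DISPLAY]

               ┏━━━━━━━━━━━━┏━━━━━━━━━━━━━━
               ┃ FileEditor ┃ MapNavigator 
━━━━━━━━━━━━━━━━━━━━━━━━━━━━┠──────────────
idingPuzzle                 ┃..............
────────────────────────────┃..............
──┬────┬────┬────┐          ┃..............
1 │  4 │  7 │    │          ┃..............
──┼────┼────┼────┤          ┃..............
5 │ 10 │ 15 │  8 │          ┃..............
──┼────┼────┼────┤          ┃..........@...
2 │  3 │ 11 │ 13 │          ┃..............
━━━━━━━━━━━━━━━━━━━━━━━━━━━━┃..............
               ┃            ┃..............
               ┃            ┃..............


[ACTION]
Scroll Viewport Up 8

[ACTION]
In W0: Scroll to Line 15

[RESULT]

               ┏━━━━━━━━━━━━┏━━━━━━━━━━━━━━
               ┃ FileEditor ┃ MapNavigator 
━━━━━━━━━━━━━━━━━━━━━━━━━━━━┠──────────────
idingPuzzle                 ┃..............
────────────────────────────┃..............
──┬────┬────┬────┐          ┃..............
1 │  4 │  7 │    │          ┃..............
──┼────┼────┼────┤          ┃..............
5 │ 10 │ 15 │  8 │          ┃..............
──┼────┼────┼────┤          ┃..........@...
2 │  3 │ 11 │ 13 │          ┃..............
━━━━━━━━━━━━━━━━━━━━━━━━━━━━┃..............
               ┃}           ┃..............
               ┃            ┃..............
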